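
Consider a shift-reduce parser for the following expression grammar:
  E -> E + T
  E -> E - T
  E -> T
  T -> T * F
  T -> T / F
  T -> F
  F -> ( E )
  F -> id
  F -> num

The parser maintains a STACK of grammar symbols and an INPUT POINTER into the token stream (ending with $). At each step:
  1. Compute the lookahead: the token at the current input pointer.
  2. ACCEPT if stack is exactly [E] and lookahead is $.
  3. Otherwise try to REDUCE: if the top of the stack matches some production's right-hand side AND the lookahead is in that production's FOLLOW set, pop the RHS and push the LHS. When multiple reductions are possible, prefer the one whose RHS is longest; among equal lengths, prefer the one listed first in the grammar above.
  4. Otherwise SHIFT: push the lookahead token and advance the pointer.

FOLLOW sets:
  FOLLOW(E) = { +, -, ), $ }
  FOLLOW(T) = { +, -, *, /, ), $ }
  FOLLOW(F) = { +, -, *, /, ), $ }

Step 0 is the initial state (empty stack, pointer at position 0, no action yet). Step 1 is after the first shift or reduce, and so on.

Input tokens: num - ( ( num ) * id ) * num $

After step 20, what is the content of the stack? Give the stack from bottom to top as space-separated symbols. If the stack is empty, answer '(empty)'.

Answer: E - ( E )

Derivation:
Step 1: shift num. Stack=[num] ptr=1 lookahead=- remaining=[- ( ( num ) * id ) * num $]
Step 2: reduce F->num. Stack=[F] ptr=1 lookahead=- remaining=[- ( ( num ) * id ) * num $]
Step 3: reduce T->F. Stack=[T] ptr=1 lookahead=- remaining=[- ( ( num ) * id ) * num $]
Step 4: reduce E->T. Stack=[E] ptr=1 lookahead=- remaining=[- ( ( num ) * id ) * num $]
Step 5: shift -. Stack=[E -] ptr=2 lookahead=( remaining=[( ( num ) * id ) * num $]
Step 6: shift (. Stack=[E - (] ptr=3 lookahead=( remaining=[( num ) * id ) * num $]
Step 7: shift (. Stack=[E - ( (] ptr=4 lookahead=num remaining=[num ) * id ) * num $]
Step 8: shift num. Stack=[E - ( ( num] ptr=5 lookahead=) remaining=[) * id ) * num $]
Step 9: reduce F->num. Stack=[E - ( ( F] ptr=5 lookahead=) remaining=[) * id ) * num $]
Step 10: reduce T->F. Stack=[E - ( ( T] ptr=5 lookahead=) remaining=[) * id ) * num $]
Step 11: reduce E->T. Stack=[E - ( ( E] ptr=5 lookahead=) remaining=[) * id ) * num $]
Step 12: shift ). Stack=[E - ( ( E )] ptr=6 lookahead=* remaining=[* id ) * num $]
Step 13: reduce F->( E ). Stack=[E - ( F] ptr=6 lookahead=* remaining=[* id ) * num $]
Step 14: reduce T->F. Stack=[E - ( T] ptr=6 lookahead=* remaining=[* id ) * num $]
Step 15: shift *. Stack=[E - ( T *] ptr=7 lookahead=id remaining=[id ) * num $]
Step 16: shift id. Stack=[E - ( T * id] ptr=8 lookahead=) remaining=[) * num $]
Step 17: reduce F->id. Stack=[E - ( T * F] ptr=8 lookahead=) remaining=[) * num $]
Step 18: reduce T->T * F. Stack=[E - ( T] ptr=8 lookahead=) remaining=[) * num $]
Step 19: reduce E->T. Stack=[E - ( E] ptr=8 lookahead=) remaining=[) * num $]
Step 20: shift ). Stack=[E - ( E )] ptr=9 lookahead=* remaining=[* num $]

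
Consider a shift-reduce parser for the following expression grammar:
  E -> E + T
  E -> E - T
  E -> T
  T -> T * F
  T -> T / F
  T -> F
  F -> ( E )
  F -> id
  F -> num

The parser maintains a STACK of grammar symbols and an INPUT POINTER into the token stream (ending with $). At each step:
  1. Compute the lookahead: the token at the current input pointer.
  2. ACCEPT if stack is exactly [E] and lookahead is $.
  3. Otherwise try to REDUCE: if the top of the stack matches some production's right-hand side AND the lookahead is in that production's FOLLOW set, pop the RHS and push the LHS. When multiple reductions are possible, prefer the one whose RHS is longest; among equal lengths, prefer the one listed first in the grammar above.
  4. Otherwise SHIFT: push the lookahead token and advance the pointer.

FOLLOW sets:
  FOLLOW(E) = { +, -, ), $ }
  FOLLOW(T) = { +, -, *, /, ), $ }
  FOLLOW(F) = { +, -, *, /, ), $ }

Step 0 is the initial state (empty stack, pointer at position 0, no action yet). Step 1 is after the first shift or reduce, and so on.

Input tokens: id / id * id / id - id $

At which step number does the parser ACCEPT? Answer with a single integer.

Answer: 22

Derivation:
Step 1: shift id. Stack=[id] ptr=1 lookahead=/ remaining=[/ id * id / id - id $]
Step 2: reduce F->id. Stack=[F] ptr=1 lookahead=/ remaining=[/ id * id / id - id $]
Step 3: reduce T->F. Stack=[T] ptr=1 lookahead=/ remaining=[/ id * id / id - id $]
Step 4: shift /. Stack=[T /] ptr=2 lookahead=id remaining=[id * id / id - id $]
Step 5: shift id. Stack=[T / id] ptr=3 lookahead=* remaining=[* id / id - id $]
Step 6: reduce F->id. Stack=[T / F] ptr=3 lookahead=* remaining=[* id / id - id $]
Step 7: reduce T->T / F. Stack=[T] ptr=3 lookahead=* remaining=[* id / id - id $]
Step 8: shift *. Stack=[T *] ptr=4 lookahead=id remaining=[id / id - id $]
Step 9: shift id. Stack=[T * id] ptr=5 lookahead=/ remaining=[/ id - id $]
Step 10: reduce F->id. Stack=[T * F] ptr=5 lookahead=/ remaining=[/ id - id $]
Step 11: reduce T->T * F. Stack=[T] ptr=5 lookahead=/ remaining=[/ id - id $]
Step 12: shift /. Stack=[T /] ptr=6 lookahead=id remaining=[id - id $]
Step 13: shift id. Stack=[T / id] ptr=7 lookahead=- remaining=[- id $]
Step 14: reduce F->id. Stack=[T / F] ptr=7 lookahead=- remaining=[- id $]
Step 15: reduce T->T / F. Stack=[T] ptr=7 lookahead=- remaining=[- id $]
Step 16: reduce E->T. Stack=[E] ptr=7 lookahead=- remaining=[- id $]
Step 17: shift -. Stack=[E -] ptr=8 lookahead=id remaining=[id $]
Step 18: shift id. Stack=[E - id] ptr=9 lookahead=$ remaining=[$]
Step 19: reduce F->id. Stack=[E - F] ptr=9 lookahead=$ remaining=[$]
Step 20: reduce T->F. Stack=[E - T] ptr=9 lookahead=$ remaining=[$]
Step 21: reduce E->E - T. Stack=[E] ptr=9 lookahead=$ remaining=[$]
Step 22: accept. Stack=[E] ptr=9 lookahead=$ remaining=[$]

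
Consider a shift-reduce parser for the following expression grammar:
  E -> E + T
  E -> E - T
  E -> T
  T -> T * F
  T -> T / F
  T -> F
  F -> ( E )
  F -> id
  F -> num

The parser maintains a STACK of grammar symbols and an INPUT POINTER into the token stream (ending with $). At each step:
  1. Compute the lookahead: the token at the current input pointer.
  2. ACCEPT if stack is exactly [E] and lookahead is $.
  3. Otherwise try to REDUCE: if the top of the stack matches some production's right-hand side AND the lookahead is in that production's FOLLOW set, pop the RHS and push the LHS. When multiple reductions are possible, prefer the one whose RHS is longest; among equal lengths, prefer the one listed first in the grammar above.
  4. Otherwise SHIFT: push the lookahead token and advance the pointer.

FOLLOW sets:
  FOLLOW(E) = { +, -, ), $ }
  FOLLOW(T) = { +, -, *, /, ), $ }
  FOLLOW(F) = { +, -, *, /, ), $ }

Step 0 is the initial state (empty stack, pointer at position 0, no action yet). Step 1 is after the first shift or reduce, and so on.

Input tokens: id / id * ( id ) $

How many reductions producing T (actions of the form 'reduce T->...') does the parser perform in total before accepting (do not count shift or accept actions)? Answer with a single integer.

Step 1: shift id. Stack=[id] ptr=1 lookahead=/ remaining=[/ id * ( id ) $]
Step 2: reduce F->id. Stack=[F] ptr=1 lookahead=/ remaining=[/ id * ( id ) $]
Step 3: reduce T->F. Stack=[T] ptr=1 lookahead=/ remaining=[/ id * ( id ) $]
Step 4: shift /. Stack=[T /] ptr=2 lookahead=id remaining=[id * ( id ) $]
Step 5: shift id. Stack=[T / id] ptr=3 lookahead=* remaining=[* ( id ) $]
Step 6: reduce F->id. Stack=[T / F] ptr=3 lookahead=* remaining=[* ( id ) $]
Step 7: reduce T->T / F. Stack=[T] ptr=3 lookahead=* remaining=[* ( id ) $]
Step 8: shift *. Stack=[T *] ptr=4 lookahead=( remaining=[( id ) $]
Step 9: shift (. Stack=[T * (] ptr=5 lookahead=id remaining=[id ) $]
Step 10: shift id. Stack=[T * ( id] ptr=6 lookahead=) remaining=[) $]
Step 11: reduce F->id. Stack=[T * ( F] ptr=6 lookahead=) remaining=[) $]
Step 12: reduce T->F. Stack=[T * ( T] ptr=6 lookahead=) remaining=[) $]
Step 13: reduce E->T. Stack=[T * ( E] ptr=6 lookahead=) remaining=[) $]
Step 14: shift ). Stack=[T * ( E )] ptr=7 lookahead=$ remaining=[$]
Step 15: reduce F->( E ). Stack=[T * F] ptr=7 lookahead=$ remaining=[$]
Step 16: reduce T->T * F. Stack=[T] ptr=7 lookahead=$ remaining=[$]
Step 17: reduce E->T. Stack=[E] ptr=7 lookahead=$ remaining=[$]
Step 18: accept. Stack=[E] ptr=7 lookahead=$ remaining=[$]

Answer: 4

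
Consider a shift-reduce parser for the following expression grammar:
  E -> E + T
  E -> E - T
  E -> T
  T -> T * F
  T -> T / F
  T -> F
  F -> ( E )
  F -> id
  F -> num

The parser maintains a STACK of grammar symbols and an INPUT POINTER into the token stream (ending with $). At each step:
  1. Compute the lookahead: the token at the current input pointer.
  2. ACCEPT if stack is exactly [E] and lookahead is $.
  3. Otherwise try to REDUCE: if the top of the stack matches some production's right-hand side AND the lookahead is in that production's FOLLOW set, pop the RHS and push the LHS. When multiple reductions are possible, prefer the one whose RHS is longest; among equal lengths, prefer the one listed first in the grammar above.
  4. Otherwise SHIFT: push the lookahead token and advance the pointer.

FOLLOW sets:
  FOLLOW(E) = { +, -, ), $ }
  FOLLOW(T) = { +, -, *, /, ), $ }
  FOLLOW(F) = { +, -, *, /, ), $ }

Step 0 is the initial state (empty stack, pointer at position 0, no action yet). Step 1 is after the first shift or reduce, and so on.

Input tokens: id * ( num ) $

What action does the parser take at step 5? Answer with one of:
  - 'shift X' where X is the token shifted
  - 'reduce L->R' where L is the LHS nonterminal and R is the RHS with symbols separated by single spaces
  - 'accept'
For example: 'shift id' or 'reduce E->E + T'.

Step 1: shift id. Stack=[id] ptr=1 lookahead=* remaining=[* ( num ) $]
Step 2: reduce F->id. Stack=[F] ptr=1 lookahead=* remaining=[* ( num ) $]
Step 3: reduce T->F. Stack=[T] ptr=1 lookahead=* remaining=[* ( num ) $]
Step 4: shift *. Stack=[T *] ptr=2 lookahead=( remaining=[( num ) $]
Step 5: shift (. Stack=[T * (] ptr=3 lookahead=num remaining=[num ) $]

Answer: shift (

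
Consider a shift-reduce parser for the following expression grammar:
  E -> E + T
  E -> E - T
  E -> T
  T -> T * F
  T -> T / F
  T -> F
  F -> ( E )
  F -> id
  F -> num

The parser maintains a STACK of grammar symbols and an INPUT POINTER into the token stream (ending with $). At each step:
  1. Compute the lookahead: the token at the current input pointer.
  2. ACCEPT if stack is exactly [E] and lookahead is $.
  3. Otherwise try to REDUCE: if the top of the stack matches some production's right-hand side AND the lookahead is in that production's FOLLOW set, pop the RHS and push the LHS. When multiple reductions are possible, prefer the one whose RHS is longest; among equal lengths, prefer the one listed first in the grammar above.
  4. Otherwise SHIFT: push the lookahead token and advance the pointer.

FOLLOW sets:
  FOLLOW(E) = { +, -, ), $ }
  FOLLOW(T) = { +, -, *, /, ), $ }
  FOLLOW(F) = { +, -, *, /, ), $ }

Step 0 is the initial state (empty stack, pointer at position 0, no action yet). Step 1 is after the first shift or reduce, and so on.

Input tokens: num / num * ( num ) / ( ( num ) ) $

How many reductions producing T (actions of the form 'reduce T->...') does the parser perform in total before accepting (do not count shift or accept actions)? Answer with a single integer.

Answer: 7

Derivation:
Step 1: shift num. Stack=[num] ptr=1 lookahead=/ remaining=[/ num * ( num ) / ( ( num ) ) $]
Step 2: reduce F->num. Stack=[F] ptr=1 lookahead=/ remaining=[/ num * ( num ) / ( ( num ) ) $]
Step 3: reduce T->F. Stack=[T] ptr=1 lookahead=/ remaining=[/ num * ( num ) / ( ( num ) ) $]
Step 4: shift /. Stack=[T /] ptr=2 lookahead=num remaining=[num * ( num ) / ( ( num ) ) $]
Step 5: shift num. Stack=[T / num] ptr=3 lookahead=* remaining=[* ( num ) / ( ( num ) ) $]
Step 6: reduce F->num. Stack=[T / F] ptr=3 lookahead=* remaining=[* ( num ) / ( ( num ) ) $]
Step 7: reduce T->T / F. Stack=[T] ptr=3 lookahead=* remaining=[* ( num ) / ( ( num ) ) $]
Step 8: shift *. Stack=[T *] ptr=4 lookahead=( remaining=[( num ) / ( ( num ) ) $]
Step 9: shift (. Stack=[T * (] ptr=5 lookahead=num remaining=[num ) / ( ( num ) ) $]
Step 10: shift num. Stack=[T * ( num] ptr=6 lookahead=) remaining=[) / ( ( num ) ) $]
Step 11: reduce F->num. Stack=[T * ( F] ptr=6 lookahead=) remaining=[) / ( ( num ) ) $]
Step 12: reduce T->F. Stack=[T * ( T] ptr=6 lookahead=) remaining=[) / ( ( num ) ) $]
Step 13: reduce E->T. Stack=[T * ( E] ptr=6 lookahead=) remaining=[) / ( ( num ) ) $]
Step 14: shift ). Stack=[T * ( E )] ptr=7 lookahead=/ remaining=[/ ( ( num ) ) $]
Step 15: reduce F->( E ). Stack=[T * F] ptr=7 lookahead=/ remaining=[/ ( ( num ) ) $]
Step 16: reduce T->T * F. Stack=[T] ptr=7 lookahead=/ remaining=[/ ( ( num ) ) $]
Step 17: shift /. Stack=[T /] ptr=8 lookahead=( remaining=[( ( num ) ) $]
Step 18: shift (. Stack=[T / (] ptr=9 lookahead=( remaining=[( num ) ) $]
Step 19: shift (. Stack=[T / ( (] ptr=10 lookahead=num remaining=[num ) ) $]
Step 20: shift num. Stack=[T / ( ( num] ptr=11 lookahead=) remaining=[) ) $]
Step 21: reduce F->num. Stack=[T / ( ( F] ptr=11 lookahead=) remaining=[) ) $]
Step 22: reduce T->F. Stack=[T / ( ( T] ptr=11 lookahead=) remaining=[) ) $]
Step 23: reduce E->T. Stack=[T / ( ( E] ptr=11 lookahead=) remaining=[) ) $]
Step 24: shift ). Stack=[T / ( ( E )] ptr=12 lookahead=) remaining=[) $]
Step 25: reduce F->( E ). Stack=[T / ( F] ptr=12 lookahead=) remaining=[) $]
Step 26: reduce T->F. Stack=[T / ( T] ptr=12 lookahead=) remaining=[) $]
Step 27: reduce E->T. Stack=[T / ( E] ptr=12 lookahead=) remaining=[) $]
Step 28: shift ). Stack=[T / ( E )] ptr=13 lookahead=$ remaining=[$]
Step 29: reduce F->( E ). Stack=[T / F] ptr=13 lookahead=$ remaining=[$]
Step 30: reduce T->T / F. Stack=[T] ptr=13 lookahead=$ remaining=[$]
Step 31: reduce E->T. Stack=[E] ptr=13 lookahead=$ remaining=[$]
Step 32: accept. Stack=[E] ptr=13 lookahead=$ remaining=[$]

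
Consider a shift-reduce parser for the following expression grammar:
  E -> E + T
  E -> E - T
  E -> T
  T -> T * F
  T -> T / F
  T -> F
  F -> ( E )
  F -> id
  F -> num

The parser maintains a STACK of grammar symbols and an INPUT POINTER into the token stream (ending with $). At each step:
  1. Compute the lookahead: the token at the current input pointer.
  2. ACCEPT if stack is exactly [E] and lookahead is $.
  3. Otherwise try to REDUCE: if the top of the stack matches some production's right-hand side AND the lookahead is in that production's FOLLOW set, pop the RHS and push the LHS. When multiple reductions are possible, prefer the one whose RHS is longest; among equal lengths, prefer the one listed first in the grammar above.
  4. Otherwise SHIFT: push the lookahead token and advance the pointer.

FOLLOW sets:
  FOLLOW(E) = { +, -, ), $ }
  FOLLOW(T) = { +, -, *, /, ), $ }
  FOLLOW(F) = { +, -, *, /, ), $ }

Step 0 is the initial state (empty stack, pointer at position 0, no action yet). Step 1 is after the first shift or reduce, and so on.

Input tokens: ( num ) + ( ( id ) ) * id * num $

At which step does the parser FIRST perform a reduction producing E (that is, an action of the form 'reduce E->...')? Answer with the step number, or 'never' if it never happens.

Answer: 5

Derivation:
Step 1: shift (. Stack=[(] ptr=1 lookahead=num remaining=[num ) + ( ( id ) ) * id * num $]
Step 2: shift num. Stack=[( num] ptr=2 lookahead=) remaining=[) + ( ( id ) ) * id * num $]
Step 3: reduce F->num. Stack=[( F] ptr=2 lookahead=) remaining=[) + ( ( id ) ) * id * num $]
Step 4: reduce T->F. Stack=[( T] ptr=2 lookahead=) remaining=[) + ( ( id ) ) * id * num $]
Step 5: reduce E->T. Stack=[( E] ptr=2 lookahead=) remaining=[) + ( ( id ) ) * id * num $]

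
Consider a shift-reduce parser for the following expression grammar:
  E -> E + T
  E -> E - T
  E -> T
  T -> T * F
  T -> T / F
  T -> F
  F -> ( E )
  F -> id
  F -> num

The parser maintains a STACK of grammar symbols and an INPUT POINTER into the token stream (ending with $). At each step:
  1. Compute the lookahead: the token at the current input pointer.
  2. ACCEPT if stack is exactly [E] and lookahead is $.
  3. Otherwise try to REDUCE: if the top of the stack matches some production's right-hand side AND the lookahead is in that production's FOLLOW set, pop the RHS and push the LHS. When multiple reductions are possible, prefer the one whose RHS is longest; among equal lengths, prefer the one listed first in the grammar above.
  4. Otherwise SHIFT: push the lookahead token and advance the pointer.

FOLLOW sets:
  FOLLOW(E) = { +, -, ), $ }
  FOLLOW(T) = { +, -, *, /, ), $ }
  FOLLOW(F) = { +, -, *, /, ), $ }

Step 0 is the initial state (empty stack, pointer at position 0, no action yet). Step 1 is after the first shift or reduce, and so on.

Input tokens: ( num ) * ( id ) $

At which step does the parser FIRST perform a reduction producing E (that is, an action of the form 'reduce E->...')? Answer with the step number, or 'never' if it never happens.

Step 1: shift (. Stack=[(] ptr=1 lookahead=num remaining=[num ) * ( id ) $]
Step 2: shift num. Stack=[( num] ptr=2 lookahead=) remaining=[) * ( id ) $]
Step 3: reduce F->num. Stack=[( F] ptr=2 lookahead=) remaining=[) * ( id ) $]
Step 4: reduce T->F. Stack=[( T] ptr=2 lookahead=) remaining=[) * ( id ) $]
Step 5: reduce E->T. Stack=[( E] ptr=2 lookahead=) remaining=[) * ( id ) $]

Answer: 5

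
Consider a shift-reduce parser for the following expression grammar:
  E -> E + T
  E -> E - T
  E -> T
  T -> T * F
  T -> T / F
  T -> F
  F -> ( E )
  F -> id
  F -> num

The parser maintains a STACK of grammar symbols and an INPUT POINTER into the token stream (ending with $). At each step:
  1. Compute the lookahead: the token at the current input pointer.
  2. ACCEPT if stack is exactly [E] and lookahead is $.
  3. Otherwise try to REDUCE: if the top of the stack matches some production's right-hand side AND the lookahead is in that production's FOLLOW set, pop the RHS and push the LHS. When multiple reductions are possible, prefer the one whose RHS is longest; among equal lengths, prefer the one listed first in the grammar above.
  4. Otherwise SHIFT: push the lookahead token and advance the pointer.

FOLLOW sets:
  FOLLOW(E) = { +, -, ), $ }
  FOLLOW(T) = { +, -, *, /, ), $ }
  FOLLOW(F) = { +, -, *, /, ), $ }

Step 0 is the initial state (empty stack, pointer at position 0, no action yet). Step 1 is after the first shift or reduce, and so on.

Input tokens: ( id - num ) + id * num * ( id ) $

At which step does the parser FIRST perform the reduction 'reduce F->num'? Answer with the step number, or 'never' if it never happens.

Step 1: shift (. Stack=[(] ptr=1 lookahead=id remaining=[id - num ) + id * num * ( id ) $]
Step 2: shift id. Stack=[( id] ptr=2 lookahead=- remaining=[- num ) + id * num * ( id ) $]
Step 3: reduce F->id. Stack=[( F] ptr=2 lookahead=- remaining=[- num ) + id * num * ( id ) $]
Step 4: reduce T->F. Stack=[( T] ptr=2 lookahead=- remaining=[- num ) + id * num * ( id ) $]
Step 5: reduce E->T. Stack=[( E] ptr=2 lookahead=- remaining=[- num ) + id * num * ( id ) $]
Step 6: shift -. Stack=[( E -] ptr=3 lookahead=num remaining=[num ) + id * num * ( id ) $]
Step 7: shift num. Stack=[( E - num] ptr=4 lookahead=) remaining=[) + id * num * ( id ) $]
Step 8: reduce F->num. Stack=[( E - F] ptr=4 lookahead=) remaining=[) + id * num * ( id ) $]

Answer: 8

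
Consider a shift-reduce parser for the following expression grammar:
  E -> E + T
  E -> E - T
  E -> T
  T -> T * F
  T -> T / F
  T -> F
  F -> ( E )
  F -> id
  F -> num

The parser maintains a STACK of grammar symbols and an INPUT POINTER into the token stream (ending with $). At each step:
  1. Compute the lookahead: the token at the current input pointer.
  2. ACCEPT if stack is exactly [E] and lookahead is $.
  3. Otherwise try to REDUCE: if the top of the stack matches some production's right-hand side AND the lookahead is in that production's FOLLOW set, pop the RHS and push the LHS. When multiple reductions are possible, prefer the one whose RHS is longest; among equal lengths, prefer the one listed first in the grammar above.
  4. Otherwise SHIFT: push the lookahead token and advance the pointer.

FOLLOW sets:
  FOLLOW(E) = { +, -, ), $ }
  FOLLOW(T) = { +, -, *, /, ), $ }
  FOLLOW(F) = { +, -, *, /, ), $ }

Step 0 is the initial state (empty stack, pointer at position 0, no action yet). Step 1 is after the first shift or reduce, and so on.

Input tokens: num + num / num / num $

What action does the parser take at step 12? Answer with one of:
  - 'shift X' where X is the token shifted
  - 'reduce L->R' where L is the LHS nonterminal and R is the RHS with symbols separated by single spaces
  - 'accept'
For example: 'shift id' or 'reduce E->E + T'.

Step 1: shift num. Stack=[num] ptr=1 lookahead=+ remaining=[+ num / num / num $]
Step 2: reduce F->num. Stack=[F] ptr=1 lookahead=+ remaining=[+ num / num / num $]
Step 3: reduce T->F. Stack=[T] ptr=1 lookahead=+ remaining=[+ num / num / num $]
Step 4: reduce E->T. Stack=[E] ptr=1 lookahead=+ remaining=[+ num / num / num $]
Step 5: shift +. Stack=[E +] ptr=2 lookahead=num remaining=[num / num / num $]
Step 6: shift num. Stack=[E + num] ptr=3 lookahead=/ remaining=[/ num / num $]
Step 7: reduce F->num. Stack=[E + F] ptr=3 lookahead=/ remaining=[/ num / num $]
Step 8: reduce T->F. Stack=[E + T] ptr=3 lookahead=/ remaining=[/ num / num $]
Step 9: shift /. Stack=[E + T /] ptr=4 lookahead=num remaining=[num / num $]
Step 10: shift num. Stack=[E + T / num] ptr=5 lookahead=/ remaining=[/ num $]
Step 11: reduce F->num. Stack=[E + T / F] ptr=5 lookahead=/ remaining=[/ num $]
Step 12: reduce T->T / F. Stack=[E + T] ptr=5 lookahead=/ remaining=[/ num $]

Answer: reduce T->T / F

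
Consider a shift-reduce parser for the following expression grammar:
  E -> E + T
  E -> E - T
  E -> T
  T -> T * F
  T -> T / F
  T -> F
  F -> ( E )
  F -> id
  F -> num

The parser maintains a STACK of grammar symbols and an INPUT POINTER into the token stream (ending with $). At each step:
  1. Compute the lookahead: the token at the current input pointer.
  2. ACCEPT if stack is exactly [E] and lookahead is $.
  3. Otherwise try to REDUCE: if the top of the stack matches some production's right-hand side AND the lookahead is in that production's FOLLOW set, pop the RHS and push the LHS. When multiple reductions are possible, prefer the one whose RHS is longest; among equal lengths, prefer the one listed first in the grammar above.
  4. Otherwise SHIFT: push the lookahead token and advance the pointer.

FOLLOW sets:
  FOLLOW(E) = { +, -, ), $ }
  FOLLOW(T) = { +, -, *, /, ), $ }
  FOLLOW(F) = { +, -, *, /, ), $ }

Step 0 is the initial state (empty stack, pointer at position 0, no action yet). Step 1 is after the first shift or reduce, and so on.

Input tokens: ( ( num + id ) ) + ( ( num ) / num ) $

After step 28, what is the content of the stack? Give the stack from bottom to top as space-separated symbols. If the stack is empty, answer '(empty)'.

Step 1: shift (. Stack=[(] ptr=1 lookahead=( remaining=[( num + id ) ) + ( ( num ) / num ) $]
Step 2: shift (. Stack=[( (] ptr=2 lookahead=num remaining=[num + id ) ) + ( ( num ) / num ) $]
Step 3: shift num. Stack=[( ( num] ptr=3 lookahead=+ remaining=[+ id ) ) + ( ( num ) / num ) $]
Step 4: reduce F->num. Stack=[( ( F] ptr=3 lookahead=+ remaining=[+ id ) ) + ( ( num ) / num ) $]
Step 5: reduce T->F. Stack=[( ( T] ptr=3 lookahead=+ remaining=[+ id ) ) + ( ( num ) / num ) $]
Step 6: reduce E->T. Stack=[( ( E] ptr=3 lookahead=+ remaining=[+ id ) ) + ( ( num ) / num ) $]
Step 7: shift +. Stack=[( ( E +] ptr=4 lookahead=id remaining=[id ) ) + ( ( num ) / num ) $]
Step 8: shift id. Stack=[( ( E + id] ptr=5 lookahead=) remaining=[) ) + ( ( num ) / num ) $]
Step 9: reduce F->id. Stack=[( ( E + F] ptr=5 lookahead=) remaining=[) ) + ( ( num ) / num ) $]
Step 10: reduce T->F. Stack=[( ( E + T] ptr=5 lookahead=) remaining=[) ) + ( ( num ) / num ) $]
Step 11: reduce E->E + T. Stack=[( ( E] ptr=5 lookahead=) remaining=[) ) + ( ( num ) / num ) $]
Step 12: shift ). Stack=[( ( E )] ptr=6 lookahead=) remaining=[) + ( ( num ) / num ) $]
Step 13: reduce F->( E ). Stack=[( F] ptr=6 lookahead=) remaining=[) + ( ( num ) / num ) $]
Step 14: reduce T->F. Stack=[( T] ptr=6 lookahead=) remaining=[) + ( ( num ) / num ) $]
Step 15: reduce E->T. Stack=[( E] ptr=6 lookahead=) remaining=[) + ( ( num ) / num ) $]
Step 16: shift ). Stack=[( E )] ptr=7 lookahead=+ remaining=[+ ( ( num ) / num ) $]
Step 17: reduce F->( E ). Stack=[F] ptr=7 lookahead=+ remaining=[+ ( ( num ) / num ) $]
Step 18: reduce T->F. Stack=[T] ptr=7 lookahead=+ remaining=[+ ( ( num ) / num ) $]
Step 19: reduce E->T. Stack=[E] ptr=7 lookahead=+ remaining=[+ ( ( num ) / num ) $]
Step 20: shift +. Stack=[E +] ptr=8 lookahead=( remaining=[( ( num ) / num ) $]
Step 21: shift (. Stack=[E + (] ptr=9 lookahead=( remaining=[( num ) / num ) $]
Step 22: shift (. Stack=[E + ( (] ptr=10 lookahead=num remaining=[num ) / num ) $]
Step 23: shift num. Stack=[E + ( ( num] ptr=11 lookahead=) remaining=[) / num ) $]
Step 24: reduce F->num. Stack=[E + ( ( F] ptr=11 lookahead=) remaining=[) / num ) $]
Step 25: reduce T->F. Stack=[E + ( ( T] ptr=11 lookahead=) remaining=[) / num ) $]
Step 26: reduce E->T. Stack=[E + ( ( E] ptr=11 lookahead=) remaining=[) / num ) $]
Step 27: shift ). Stack=[E + ( ( E )] ptr=12 lookahead=/ remaining=[/ num ) $]
Step 28: reduce F->( E ). Stack=[E + ( F] ptr=12 lookahead=/ remaining=[/ num ) $]

Answer: E + ( F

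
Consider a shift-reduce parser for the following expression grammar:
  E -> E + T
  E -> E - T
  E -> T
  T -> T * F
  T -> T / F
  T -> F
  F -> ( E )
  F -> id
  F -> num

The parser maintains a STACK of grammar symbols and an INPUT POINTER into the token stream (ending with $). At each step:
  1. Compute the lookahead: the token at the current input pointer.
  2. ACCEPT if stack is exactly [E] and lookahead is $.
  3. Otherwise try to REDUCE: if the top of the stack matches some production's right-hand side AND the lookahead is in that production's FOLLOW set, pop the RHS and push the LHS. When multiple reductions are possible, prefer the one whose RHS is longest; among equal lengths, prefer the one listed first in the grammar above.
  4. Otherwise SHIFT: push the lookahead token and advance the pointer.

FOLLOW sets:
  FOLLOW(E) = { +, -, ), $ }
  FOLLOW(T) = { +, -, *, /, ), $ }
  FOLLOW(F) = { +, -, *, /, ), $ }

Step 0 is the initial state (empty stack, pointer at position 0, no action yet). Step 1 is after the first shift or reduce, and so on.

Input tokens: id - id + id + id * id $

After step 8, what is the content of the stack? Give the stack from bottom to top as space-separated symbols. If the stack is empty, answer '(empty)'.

Answer: E - T

Derivation:
Step 1: shift id. Stack=[id] ptr=1 lookahead=- remaining=[- id + id + id * id $]
Step 2: reduce F->id. Stack=[F] ptr=1 lookahead=- remaining=[- id + id + id * id $]
Step 3: reduce T->F. Stack=[T] ptr=1 lookahead=- remaining=[- id + id + id * id $]
Step 4: reduce E->T. Stack=[E] ptr=1 lookahead=- remaining=[- id + id + id * id $]
Step 5: shift -. Stack=[E -] ptr=2 lookahead=id remaining=[id + id + id * id $]
Step 6: shift id. Stack=[E - id] ptr=3 lookahead=+ remaining=[+ id + id * id $]
Step 7: reduce F->id. Stack=[E - F] ptr=3 lookahead=+ remaining=[+ id + id * id $]
Step 8: reduce T->F. Stack=[E - T] ptr=3 lookahead=+ remaining=[+ id + id * id $]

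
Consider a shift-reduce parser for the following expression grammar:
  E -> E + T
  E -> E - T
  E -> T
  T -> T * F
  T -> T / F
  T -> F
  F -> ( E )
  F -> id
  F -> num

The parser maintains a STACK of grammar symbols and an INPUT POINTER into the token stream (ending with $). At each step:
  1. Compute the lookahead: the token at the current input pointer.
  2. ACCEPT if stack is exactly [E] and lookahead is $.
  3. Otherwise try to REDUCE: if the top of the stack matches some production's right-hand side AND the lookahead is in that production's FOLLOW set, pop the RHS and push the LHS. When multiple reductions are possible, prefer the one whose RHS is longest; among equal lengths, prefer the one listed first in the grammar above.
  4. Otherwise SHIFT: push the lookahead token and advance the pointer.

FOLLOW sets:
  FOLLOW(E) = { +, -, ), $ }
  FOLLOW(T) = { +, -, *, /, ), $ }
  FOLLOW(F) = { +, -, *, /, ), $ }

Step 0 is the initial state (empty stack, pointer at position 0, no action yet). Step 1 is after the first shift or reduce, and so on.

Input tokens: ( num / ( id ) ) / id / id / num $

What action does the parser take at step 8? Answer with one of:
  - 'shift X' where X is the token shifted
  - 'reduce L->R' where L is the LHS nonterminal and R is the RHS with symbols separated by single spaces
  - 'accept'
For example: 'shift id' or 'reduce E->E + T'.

Step 1: shift (. Stack=[(] ptr=1 lookahead=num remaining=[num / ( id ) ) / id / id / num $]
Step 2: shift num. Stack=[( num] ptr=2 lookahead=/ remaining=[/ ( id ) ) / id / id / num $]
Step 3: reduce F->num. Stack=[( F] ptr=2 lookahead=/ remaining=[/ ( id ) ) / id / id / num $]
Step 4: reduce T->F. Stack=[( T] ptr=2 lookahead=/ remaining=[/ ( id ) ) / id / id / num $]
Step 5: shift /. Stack=[( T /] ptr=3 lookahead=( remaining=[( id ) ) / id / id / num $]
Step 6: shift (. Stack=[( T / (] ptr=4 lookahead=id remaining=[id ) ) / id / id / num $]
Step 7: shift id. Stack=[( T / ( id] ptr=5 lookahead=) remaining=[) ) / id / id / num $]
Step 8: reduce F->id. Stack=[( T / ( F] ptr=5 lookahead=) remaining=[) ) / id / id / num $]

Answer: reduce F->id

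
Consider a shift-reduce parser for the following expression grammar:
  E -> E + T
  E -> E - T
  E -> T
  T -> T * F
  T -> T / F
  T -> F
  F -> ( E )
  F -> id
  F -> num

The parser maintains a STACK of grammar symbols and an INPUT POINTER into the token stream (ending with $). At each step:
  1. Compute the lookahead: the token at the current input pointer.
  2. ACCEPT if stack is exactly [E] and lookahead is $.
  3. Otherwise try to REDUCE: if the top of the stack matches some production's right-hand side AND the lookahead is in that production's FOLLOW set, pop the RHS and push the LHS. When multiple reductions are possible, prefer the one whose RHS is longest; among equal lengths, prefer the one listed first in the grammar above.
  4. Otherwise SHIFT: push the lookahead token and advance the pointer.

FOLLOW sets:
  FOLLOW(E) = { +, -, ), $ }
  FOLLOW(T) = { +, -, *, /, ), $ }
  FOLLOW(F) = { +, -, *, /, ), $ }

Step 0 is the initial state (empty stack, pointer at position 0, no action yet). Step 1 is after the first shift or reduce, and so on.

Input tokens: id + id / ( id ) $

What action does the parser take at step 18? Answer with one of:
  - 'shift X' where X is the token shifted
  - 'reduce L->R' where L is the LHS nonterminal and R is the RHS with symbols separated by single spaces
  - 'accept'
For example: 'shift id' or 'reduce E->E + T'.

Step 1: shift id. Stack=[id] ptr=1 lookahead=+ remaining=[+ id / ( id ) $]
Step 2: reduce F->id. Stack=[F] ptr=1 lookahead=+ remaining=[+ id / ( id ) $]
Step 3: reduce T->F. Stack=[T] ptr=1 lookahead=+ remaining=[+ id / ( id ) $]
Step 4: reduce E->T. Stack=[E] ptr=1 lookahead=+ remaining=[+ id / ( id ) $]
Step 5: shift +. Stack=[E +] ptr=2 lookahead=id remaining=[id / ( id ) $]
Step 6: shift id. Stack=[E + id] ptr=3 lookahead=/ remaining=[/ ( id ) $]
Step 7: reduce F->id. Stack=[E + F] ptr=3 lookahead=/ remaining=[/ ( id ) $]
Step 8: reduce T->F. Stack=[E + T] ptr=3 lookahead=/ remaining=[/ ( id ) $]
Step 9: shift /. Stack=[E + T /] ptr=4 lookahead=( remaining=[( id ) $]
Step 10: shift (. Stack=[E + T / (] ptr=5 lookahead=id remaining=[id ) $]
Step 11: shift id. Stack=[E + T / ( id] ptr=6 lookahead=) remaining=[) $]
Step 12: reduce F->id. Stack=[E + T / ( F] ptr=6 lookahead=) remaining=[) $]
Step 13: reduce T->F. Stack=[E + T / ( T] ptr=6 lookahead=) remaining=[) $]
Step 14: reduce E->T. Stack=[E + T / ( E] ptr=6 lookahead=) remaining=[) $]
Step 15: shift ). Stack=[E + T / ( E )] ptr=7 lookahead=$ remaining=[$]
Step 16: reduce F->( E ). Stack=[E + T / F] ptr=7 lookahead=$ remaining=[$]
Step 17: reduce T->T / F. Stack=[E + T] ptr=7 lookahead=$ remaining=[$]
Step 18: reduce E->E + T. Stack=[E] ptr=7 lookahead=$ remaining=[$]

Answer: reduce E->E + T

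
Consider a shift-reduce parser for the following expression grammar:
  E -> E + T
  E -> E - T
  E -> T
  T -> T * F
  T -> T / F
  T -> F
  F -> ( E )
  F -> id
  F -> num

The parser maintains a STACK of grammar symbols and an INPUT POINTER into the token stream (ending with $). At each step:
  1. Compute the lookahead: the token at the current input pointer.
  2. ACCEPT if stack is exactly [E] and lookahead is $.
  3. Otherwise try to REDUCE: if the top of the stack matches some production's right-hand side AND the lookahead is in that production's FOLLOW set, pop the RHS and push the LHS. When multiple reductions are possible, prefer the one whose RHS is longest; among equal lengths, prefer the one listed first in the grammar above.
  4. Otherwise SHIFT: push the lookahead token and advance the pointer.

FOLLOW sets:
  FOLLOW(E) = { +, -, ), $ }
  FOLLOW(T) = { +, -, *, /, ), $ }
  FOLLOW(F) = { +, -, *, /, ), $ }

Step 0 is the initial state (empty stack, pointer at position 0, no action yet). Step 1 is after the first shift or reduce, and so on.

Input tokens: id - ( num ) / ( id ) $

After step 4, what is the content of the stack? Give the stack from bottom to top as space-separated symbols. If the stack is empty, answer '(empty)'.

Answer: E

Derivation:
Step 1: shift id. Stack=[id] ptr=1 lookahead=- remaining=[- ( num ) / ( id ) $]
Step 2: reduce F->id. Stack=[F] ptr=1 lookahead=- remaining=[- ( num ) / ( id ) $]
Step 3: reduce T->F. Stack=[T] ptr=1 lookahead=- remaining=[- ( num ) / ( id ) $]
Step 4: reduce E->T. Stack=[E] ptr=1 lookahead=- remaining=[- ( num ) / ( id ) $]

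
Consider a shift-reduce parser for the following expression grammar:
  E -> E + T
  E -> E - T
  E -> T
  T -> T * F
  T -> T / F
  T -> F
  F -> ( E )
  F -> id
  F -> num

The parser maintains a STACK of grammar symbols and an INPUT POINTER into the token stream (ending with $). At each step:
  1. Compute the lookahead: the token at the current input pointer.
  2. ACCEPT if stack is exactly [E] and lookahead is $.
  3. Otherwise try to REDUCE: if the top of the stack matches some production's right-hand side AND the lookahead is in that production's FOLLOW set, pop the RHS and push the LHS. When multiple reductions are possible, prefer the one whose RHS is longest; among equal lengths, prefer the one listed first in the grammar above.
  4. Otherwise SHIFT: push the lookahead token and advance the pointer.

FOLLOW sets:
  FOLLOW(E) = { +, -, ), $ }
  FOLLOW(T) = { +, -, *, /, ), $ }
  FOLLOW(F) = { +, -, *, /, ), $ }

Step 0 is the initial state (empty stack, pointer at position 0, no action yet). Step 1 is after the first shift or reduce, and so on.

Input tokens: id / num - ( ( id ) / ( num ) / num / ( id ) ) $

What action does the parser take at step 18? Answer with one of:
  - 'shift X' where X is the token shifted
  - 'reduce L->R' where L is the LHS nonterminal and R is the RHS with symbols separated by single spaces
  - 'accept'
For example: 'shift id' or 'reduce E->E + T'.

Answer: reduce T->F

Derivation:
Step 1: shift id. Stack=[id] ptr=1 lookahead=/ remaining=[/ num - ( ( id ) / ( num ) / num / ( id ) ) $]
Step 2: reduce F->id. Stack=[F] ptr=1 lookahead=/ remaining=[/ num - ( ( id ) / ( num ) / num / ( id ) ) $]
Step 3: reduce T->F. Stack=[T] ptr=1 lookahead=/ remaining=[/ num - ( ( id ) / ( num ) / num / ( id ) ) $]
Step 4: shift /. Stack=[T /] ptr=2 lookahead=num remaining=[num - ( ( id ) / ( num ) / num / ( id ) ) $]
Step 5: shift num. Stack=[T / num] ptr=3 lookahead=- remaining=[- ( ( id ) / ( num ) / num / ( id ) ) $]
Step 6: reduce F->num. Stack=[T / F] ptr=3 lookahead=- remaining=[- ( ( id ) / ( num ) / num / ( id ) ) $]
Step 7: reduce T->T / F. Stack=[T] ptr=3 lookahead=- remaining=[- ( ( id ) / ( num ) / num / ( id ) ) $]
Step 8: reduce E->T. Stack=[E] ptr=3 lookahead=- remaining=[- ( ( id ) / ( num ) / num / ( id ) ) $]
Step 9: shift -. Stack=[E -] ptr=4 lookahead=( remaining=[( ( id ) / ( num ) / num / ( id ) ) $]
Step 10: shift (. Stack=[E - (] ptr=5 lookahead=( remaining=[( id ) / ( num ) / num / ( id ) ) $]
Step 11: shift (. Stack=[E - ( (] ptr=6 lookahead=id remaining=[id ) / ( num ) / num / ( id ) ) $]
Step 12: shift id. Stack=[E - ( ( id] ptr=7 lookahead=) remaining=[) / ( num ) / num / ( id ) ) $]
Step 13: reduce F->id. Stack=[E - ( ( F] ptr=7 lookahead=) remaining=[) / ( num ) / num / ( id ) ) $]
Step 14: reduce T->F. Stack=[E - ( ( T] ptr=7 lookahead=) remaining=[) / ( num ) / num / ( id ) ) $]
Step 15: reduce E->T. Stack=[E - ( ( E] ptr=7 lookahead=) remaining=[) / ( num ) / num / ( id ) ) $]
Step 16: shift ). Stack=[E - ( ( E )] ptr=8 lookahead=/ remaining=[/ ( num ) / num / ( id ) ) $]
Step 17: reduce F->( E ). Stack=[E - ( F] ptr=8 lookahead=/ remaining=[/ ( num ) / num / ( id ) ) $]
Step 18: reduce T->F. Stack=[E - ( T] ptr=8 lookahead=/ remaining=[/ ( num ) / num / ( id ) ) $]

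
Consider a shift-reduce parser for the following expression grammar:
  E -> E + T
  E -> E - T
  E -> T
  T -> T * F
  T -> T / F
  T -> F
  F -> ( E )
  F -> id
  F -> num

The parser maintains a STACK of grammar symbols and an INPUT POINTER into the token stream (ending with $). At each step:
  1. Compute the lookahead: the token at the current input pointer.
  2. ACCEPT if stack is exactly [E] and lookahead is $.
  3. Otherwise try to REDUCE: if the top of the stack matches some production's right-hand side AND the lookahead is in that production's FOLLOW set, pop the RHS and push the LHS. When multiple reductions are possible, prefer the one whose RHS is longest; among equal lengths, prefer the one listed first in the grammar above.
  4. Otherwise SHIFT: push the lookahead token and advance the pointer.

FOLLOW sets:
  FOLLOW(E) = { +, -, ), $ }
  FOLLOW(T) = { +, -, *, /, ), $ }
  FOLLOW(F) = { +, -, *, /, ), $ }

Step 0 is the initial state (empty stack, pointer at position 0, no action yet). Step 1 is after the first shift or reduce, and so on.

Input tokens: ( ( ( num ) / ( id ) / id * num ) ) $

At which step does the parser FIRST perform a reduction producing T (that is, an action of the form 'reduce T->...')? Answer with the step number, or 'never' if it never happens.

Answer: 6

Derivation:
Step 1: shift (. Stack=[(] ptr=1 lookahead=( remaining=[( ( num ) / ( id ) / id * num ) ) $]
Step 2: shift (. Stack=[( (] ptr=2 lookahead=( remaining=[( num ) / ( id ) / id * num ) ) $]
Step 3: shift (. Stack=[( ( (] ptr=3 lookahead=num remaining=[num ) / ( id ) / id * num ) ) $]
Step 4: shift num. Stack=[( ( ( num] ptr=4 lookahead=) remaining=[) / ( id ) / id * num ) ) $]
Step 5: reduce F->num. Stack=[( ( ( F] ptr=4 lookahead=) remaining=[) / ( id ) / id * num ) ) $]
Step 6: reduce T->F. Stack=[( ( ( T] ptr=4 lookahead=) remaining=[) / ( id ) / id * num ) ) $]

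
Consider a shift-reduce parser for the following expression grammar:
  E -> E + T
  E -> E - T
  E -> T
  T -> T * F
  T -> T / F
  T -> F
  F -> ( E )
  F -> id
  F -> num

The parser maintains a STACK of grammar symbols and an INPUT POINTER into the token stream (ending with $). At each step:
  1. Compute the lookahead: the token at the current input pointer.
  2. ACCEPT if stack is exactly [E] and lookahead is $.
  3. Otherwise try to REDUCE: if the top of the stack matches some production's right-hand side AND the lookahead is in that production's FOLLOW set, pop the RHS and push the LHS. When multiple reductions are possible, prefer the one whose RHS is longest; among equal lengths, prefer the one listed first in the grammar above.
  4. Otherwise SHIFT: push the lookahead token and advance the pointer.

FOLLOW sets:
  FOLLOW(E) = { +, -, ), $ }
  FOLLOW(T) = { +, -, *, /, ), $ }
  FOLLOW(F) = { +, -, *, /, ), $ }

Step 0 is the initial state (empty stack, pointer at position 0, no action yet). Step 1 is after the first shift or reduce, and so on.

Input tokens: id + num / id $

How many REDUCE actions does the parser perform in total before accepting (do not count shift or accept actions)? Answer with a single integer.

Step 1: shift id. Stack=[id] ptr=1 lookahead=+ remaining=[+ num / id $]
Step 2: reduce F->id. Stack=[F] ptr=1 lookahead=+ remaining=[+ num / id $]
Step 3: reduce T->F. Stack=[T] ptr=1 lookahead=+ remaining=[+ num / id $]
Step 4: reduce E->T. Stack=[E] ptr=1 lookahead=+ remaining=[+ num / id $]
Step 5: shift +. Stack=[E +] ptr=2 lookahead=num remaining=[num / id $]
Step 6: shift num. Stack=[E + num] ptr=3 lookahead=/ remaining=[/ id $]
Step 7: reduce F->num. Stack=[E + F] ptr=3 lookahead=/ remaining=[/ id $]
Step 8: reduce T->F. Stack=[E + T] ptr=3 lookahead=/ remaining=[/ id $]
Step 9: shift /. Stack=[E + T /] ptr=4 lookahead=id remaining=[id $]
Step 10: shift id. Stack=[E + T / id] ptr=5 lookahead=$ remaining=[$]
Step 11: reduce F->id. Stack=[E + T / F] ptr=5 lookahead=$ remaining=[$]
Step 12: reduce T->T / F. Stack=[E + T] ptr=5 lookahead=$ remaining=[$]
Step 13: reduce E->E + T. Stack=[E] ptr=5 lookahead=$ remaining=[$]
Step 14: accept. Stack=[E] ptr=5 lookahead=$ remaining=[$]

Answer: 8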